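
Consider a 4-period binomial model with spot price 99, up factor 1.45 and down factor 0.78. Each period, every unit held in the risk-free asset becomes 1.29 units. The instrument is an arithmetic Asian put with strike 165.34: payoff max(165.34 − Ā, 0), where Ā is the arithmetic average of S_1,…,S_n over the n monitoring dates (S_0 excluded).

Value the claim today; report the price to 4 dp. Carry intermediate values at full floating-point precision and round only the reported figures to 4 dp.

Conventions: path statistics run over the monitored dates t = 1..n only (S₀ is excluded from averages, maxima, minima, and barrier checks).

price = 5.3954

Set p* = 0.7612 (from d < R < u); the path-dependent value is the discounted p*-expectation over all price paths.
Enumerate all 2^4 = 16 price paths (U = up ×1.45, D = down ×0.78); each path with k up-moves has probability p*^k·(1−p*)^(4−k).
DDDD: Ā=55.2693, payoff=110.0707, prob=0.003252
UDDD: Ā=102.7442, payoff=62.5958, prob=0.010366
DUDD: Ā=86.1617, payoff=79.1783, prob=0.010366
UUDD: Ā=160.1724, payoff=5.1676, prob=0.033043
DDUD: Ā=73.2273, payoff=92.1127, prob=0.010366
UDUD: Ā=136.1277, payoff=29.2123, prob=0.033043
DUUD: Ā=119.5452, payoff=45.7948, prob=0.033043
UUUD: Ā=222.2315, payoff=0.0000, prob=0.105325
DDDU: Ā=63.1385, payoff=102.2015, prob=0.010366
UDDU: Ā=117.3729, payoff=47.9671, prob=0.033043
DUDU: Ā=100.7904, payoff=64.5496, prob=0.033043
UUDU: Ā=187.3668, payoff=0.0000, prob=0.105325
DDUU: Ā=87.8561, payoff=77.4839, prob=0.033043
UDUU: Ā=163.3222, payoff=2.0178, prob=0.105325
DUUU: Ā=146.7397, payoff=18.6003, prob=0.105325
UUUU: Ā=272.7854, payoff=0.0000, prob=0.335723
Price = Σ prob·payoff / R^4 = 14.941052 / 2.769229 = 5.3954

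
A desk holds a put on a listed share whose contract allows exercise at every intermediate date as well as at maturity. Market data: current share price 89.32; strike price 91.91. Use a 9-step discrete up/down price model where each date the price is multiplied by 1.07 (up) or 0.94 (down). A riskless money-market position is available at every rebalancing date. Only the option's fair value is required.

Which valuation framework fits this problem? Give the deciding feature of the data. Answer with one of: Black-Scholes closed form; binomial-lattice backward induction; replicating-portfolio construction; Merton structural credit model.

Key observation: the exercise right at every one of the 9 steps is what matters: each node needs max(91.91 − S, continuation), which only the stepwise tree valuation starting from spot 89.32 delivers.

framework: binomial-lattice backward induction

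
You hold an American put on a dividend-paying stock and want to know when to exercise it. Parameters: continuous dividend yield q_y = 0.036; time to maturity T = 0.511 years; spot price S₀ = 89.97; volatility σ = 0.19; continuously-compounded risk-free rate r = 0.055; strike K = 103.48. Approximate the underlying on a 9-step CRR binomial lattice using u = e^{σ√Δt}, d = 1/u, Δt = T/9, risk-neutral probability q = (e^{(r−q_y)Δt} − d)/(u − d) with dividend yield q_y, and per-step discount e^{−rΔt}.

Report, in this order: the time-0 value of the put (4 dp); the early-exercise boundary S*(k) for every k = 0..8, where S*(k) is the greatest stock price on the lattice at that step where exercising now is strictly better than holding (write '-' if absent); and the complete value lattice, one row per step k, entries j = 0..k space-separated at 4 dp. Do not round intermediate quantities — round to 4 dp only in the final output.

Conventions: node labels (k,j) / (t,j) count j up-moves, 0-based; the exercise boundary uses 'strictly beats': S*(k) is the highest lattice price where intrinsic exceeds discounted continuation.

Δt=0.05678  u=1.04631  d=0.95574  q=0.50060  discount=0.99688
step 9 (expiry): payoffs max(K−S,0) = 43.6196 37.9464 31.7356 24.9362 17.4924 9.3431 0.4215 0.0000 0.0000 0.0000
step 8: (k=8,j=0): S=62.6328, K−S=40.8472, hold=40.6524 ⇒ V=40.8472 exercise | (k=8,j=1): S=68.5687, K−S=34.9113, hold=34.7287 ⇒ V=34.9113 exercise | (k=8,j=2): S=75.0671, K−S=28.4129, hold=28.2435 ⇒ V=28.4129 exercise | (k=8,j=3): S=82.1814, K−S=21.2986, hold=21.1437 ⇒ V=21.2986 exercise | (k=8,j=4): S=89.9700, K−S=13.5100, hold=13.3711 ⇒ V=13.5100 exercise | (k=8,j=5): S=98.4967, K−S=4.9833, hold=4.8618 ⇒ V=4.9833 exercise | (k=8,j=6): S=107.8315, K−S=0.0000, hold=0.2099 ⇒ V=0.2099 continue | (k=8,j=7): S=118.0510, K−S=0.0000, hold=0.0000 ⇒ V=0.0000 continue | (k=8,j=8): S=129.2390, K−S=0.0000, hold=0.0000 ⇒ V=0.0000 continue  boundary S*=98.4967
step 7: (k=7,j=0): S=65.5336, K−S=37.9464, hold=37.7576 ⇒ V=37.9464 exercise | (k=7,j=1): S=71.7444, K−S=31.7356, hold=31.5595 ⇒ V=31.7356 exercise | (k=7,j=2): S=78.5438, K−S=24.9362, hold=24.7740 ⇒ V=24.9362 exercise | (k=7,j=3): S=85.9876, K−S=17.4924, hold=17.3454 ⇒ V=17.4924 exercise | (k=7,j=4): S=94.1369, K−S=9.3431, hold=9.2127 ⇒ V=9.3431 exercise | (k=7,j=5): S=103.0585, K−S=0.4215, hold=2.5856 ⇒ V=2.5856 continue | (k=7,j=6): S=112.8256, K−S=0.0000, hold=0.1045 ⇒ V=0.1045 continue | (k=7,j=7): S=123.5184, K−S=0.0000, hold=0.0000 ⇒ V=0.0000 continue  boundary S*=94.1369
step 6: (k=6,j=0): S=68.5687, K−S=34.9113, hold=34.7287 ⇒ V=34.9113 exercise | (k=6,j=1): S=75.0671, K−S=28.4129, hold=28.2435 ⇒ V=28.4129 exercise | (k=6,j=2): S=82.1814, K−S=21.2986, hold=21.1437 ⇒ V=21.2986 exercise | (k=6,j=3): S=89.9700, K−S=13.5100, hold=13.3711 ⇒ V=13.5100 exercise | (k=6,j=4): S=98.4967, K−S=4.9833, hold=5.9417 ⇒ V=5.9417 continue | (k=6,j=5): S=107.8315, K−S=0.0000, hold=1.3394 ⇒ V=1.3394 continue | (k=6,j=6): S=118.0510, K−S=0.0000, hold=0.0520 ⇒ V=0.0520 continue  boundary S*=89.9700
step 5: (k=5,j=0): S=71.7444, K−S=31.7356, hold=31.5595 ⇒ V=31.7356 exercise | (k=5,j=1): S=78.5438, K−S=24.9362, hold=24.7740 ⇒ V=24.9362 exercise | (k=5,j=2): S=85.9876, K−S=17.4924, hold=17.3454 ⇒ V=17.4924 exercise | (k=5,j=3): S=94.1369, K−S=9.3431, hold=9.6910 ⇒ V=9.6910 continue | (k=5,j=4): S=103.0585, K−S=0.4215, hold=3.6265 ⇒ V=3.6265 continue | (k=5,j=5): S=112.8256, K−S=0.0000, hold=0.6928 ⇒ V=0.6928 continue  boundary S*=85.9876
step 4: (k=4,j=0): S=75.0671, K−S=28.4129, hold=28.2435 ⇒ V=28.4129 exercise | (k=4,j=1): S=82.1814, K−S=21.2986, hold=21.1437 ⇒ V=21.2986 exercise | (k=4,j=2): S=89.9700, K−S=13.5100, hold=13.5447 ⇒ V=13.5447 continue | (k=4,j=3): S=98.4967, K−S=4.9833, hold=6.6344 ⇒ V=6.6344 continue | (k=4,j=4): S=107.8315, K−S=0.0000, hold=2.1511 ⇒ V=2.1511 continue  boundary S*=82.1814
step 3: (k=3,j=0): S=78.5438, K−S=24.9362, hold=24.7740 ⇒ V=24.9362 exercise | (k=3,j=1): S=85.9876, K−S=17.4924, hold=17.3627 ⇒ V=17.4924 exercise | (k=3,j=2): S=94.1369, K−S=9.3431, hold=10.0539 ⇒ V=10.0539 continue | (k=3,j=3): S=103.0585, K−S=0.4215, hold=4.3764 ⇒ V=4.3764 continue  boundary S*=85.9876
step 2: (k=2,j=0): S=82.1814, K−S=21.2986, hold=21.1437 ⇒ V=21.2986 exercise | (k=2,j=1): S=89.9700, K−S=13.5100, hold=13.7258 ⇒ V=13.7258 continue | (k=2,j=2): S=98.4967, K−S=4.9833, hold=7.1892 ⇒ V=7.1892 continue  boundary S*=82.1814
step 1: (k=1,j=0): S=85.9876, K−S=17.4924, hold=17.4530 ⇒ V=17.4924 exercise | (k=1,j=1): S=94.1369, K−S=9.3431, hold=10.4210 ⇒ V=10.4210 continue  boundary S*=85.9876
step 0: (k=0,j=0): S=89.9700, K−S=13.5100, hold=13.9090 ⇒ V=13.9090 continue  boundary S*=-

price = 13.9090
boundary = - 85.9876 82.1814 85.9876 82.1814 85.9876 89.9700 94.1369 98.4967
tree:
13.9090
17.4924 10.4210
21.2986 13.7258 7.1892
24.9362 17.4924 10.0539 4.3764
28.4129 21.2986 13.5447 6.6344 2.1511
31.7356 24.9362 17.4924 9.6910 3.6265 0.6928
34.9113 28.4129 21.2986 13.5100 5.9417 1.3394 0.0520
37.9464 31.7356 24.9362 17.4924 9.3431 2.5856 0.1045 0.0000
40.8472 34.9113 28.4129 21.2986 13.5100 4.9833 0.2099 0.0000 0.0000
43.6196 37.9464 31.7356 24.9362 17.4924 9.3431 0.4215 0.0000 0.0000 0.0000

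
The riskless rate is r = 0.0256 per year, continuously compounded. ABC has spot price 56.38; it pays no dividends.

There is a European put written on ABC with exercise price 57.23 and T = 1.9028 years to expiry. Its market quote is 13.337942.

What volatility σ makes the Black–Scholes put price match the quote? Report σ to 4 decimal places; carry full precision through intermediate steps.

At σ = 0.4756 the Black–Scholes value reproduces the quote:
σ√T = 0.4756·√1.9028 = 0.656052
d₁ = (ln(S/K) + (r+σ²/2)T) / (σ√T) = (ln(56.38/57.23) + (0.0256+0.4756²/2)·1.9028) / 0.656052 = (-0.014964 + 0.263914) / 0.656052 = 0.379467
d₂ = d₁ − σ√T = 0.379467 − 0.656052 = -0.276585
e^{−rT} = 0.952456
N(−d₁) = 0.352171,  N(−d₂) = 0.608951
V = K·e^{−rT}·N(−d₂) − S·N(−d₁) = 33.193317 − 19.855375 = 13.337942 (the observed quote) — the price is monotone increasing in volatility, hence this σ is the only solution

sigma = 0.4756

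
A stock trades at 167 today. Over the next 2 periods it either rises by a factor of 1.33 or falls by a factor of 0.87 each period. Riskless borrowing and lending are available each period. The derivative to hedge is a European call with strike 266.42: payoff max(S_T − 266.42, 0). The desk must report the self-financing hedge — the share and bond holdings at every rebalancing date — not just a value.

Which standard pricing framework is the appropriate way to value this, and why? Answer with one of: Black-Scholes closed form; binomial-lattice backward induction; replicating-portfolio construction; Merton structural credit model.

framework: replicating-portfolio construction

Key observation: the deliverable is the dynamic trading strategy on the 2-step tree (spot 167, moves 1.33 and 0.87), so the valuation must go through the node-by-node replicating-portfolio solve.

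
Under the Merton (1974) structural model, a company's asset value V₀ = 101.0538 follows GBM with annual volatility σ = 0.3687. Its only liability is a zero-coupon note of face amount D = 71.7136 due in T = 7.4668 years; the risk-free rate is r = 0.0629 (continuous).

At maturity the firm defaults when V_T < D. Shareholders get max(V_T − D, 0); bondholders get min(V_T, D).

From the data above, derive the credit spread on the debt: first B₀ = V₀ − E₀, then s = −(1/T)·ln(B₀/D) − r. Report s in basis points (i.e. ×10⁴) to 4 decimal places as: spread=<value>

With assets at 101.0538 and a single debt payment of 71.7136 at 7.4668 years:
d₁ = [ln(V₀/D) + (r + σ²/2)T] / (σ√T)
   = [ln(101.0538/71.7136) + (0.0629 + 0.5·0.3687²)·7.4668] / (0.3687·√7.4668)
   = [0.342973 + 0.977179] / 1.007489 = 1.310338
d₂ = d₁ − σ√T = 1.310338 − 1.007489 = 0.302849
N(d₁) = 0.904959,  N(d₂) = 0.618998,  e^(−rT) = 0.625214
E₀ = V₀·N(d₁) − D·e^(−rT)·N(d₂)
   = 101.0538·0.904959 − 71.7136·0.625214·0.618998 = 63.695998
B₀ = V₀ − E₀ = 101.0538 − 63.695998 = 37.357802
spread = −(1/T)·ln(B₀/D) − r = −(1/7.4668)·ln(37.357802/71.7136) − 0.0629 = 0.02443843
in basis points: 0.02443843 × 10⁴ = 244.3843 bp

spread=244.3843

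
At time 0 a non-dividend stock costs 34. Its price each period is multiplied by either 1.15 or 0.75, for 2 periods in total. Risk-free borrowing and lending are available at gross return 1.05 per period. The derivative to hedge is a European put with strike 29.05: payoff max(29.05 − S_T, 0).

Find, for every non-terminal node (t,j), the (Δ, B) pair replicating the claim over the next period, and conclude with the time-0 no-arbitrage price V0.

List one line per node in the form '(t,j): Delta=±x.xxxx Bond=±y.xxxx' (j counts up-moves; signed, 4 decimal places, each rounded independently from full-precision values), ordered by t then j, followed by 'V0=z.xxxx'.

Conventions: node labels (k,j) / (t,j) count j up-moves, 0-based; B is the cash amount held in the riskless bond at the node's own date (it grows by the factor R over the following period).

(0,0): Delta=-0.1738 Bond=6.4704
(1,0): Delta=-0.9730 Bond=27.1756
(1,1): Delta=0.0000 Bond=0.0000
V0=0.5626

The replicating-portfolio and risk-neutral prices coincide; use p* = (1.05−0.75)/(1.15−0.75) = 0.7500 for the latter.
Terminal payoffs: V(2,0)=9.9250, V(2,1)=0.0000, V(2,2)=0.0000
(1,0): S=25.5000. Δ = (V_up−V_dn)/(S_up−S_dn) = (0.0000−9.9250)/(29.3250−19.1250) = -0.9730. V = [p*·0.0000 + (1−p*)·9.9250]/1.05 = 2.3631. B = V − Δ·S = 27.1756.
(1,1): S=39.1000. Δ = (V_up−V_dn)/(S_up−S_dn) = (0.0000−0.0000)/(44.9650−29.3250) = 0.0000. V = [p*·0.0000 + (1−p*)·0.0000]/1.05 = 0.0000. B = V − Δ·S = 0.0000.
(0,0): S=34.0000. Δ = (V_up−V_dn)/(S_up−S_dn) = (0.0000−2.3631)/(39.1000−25.5000) = -0.1738. V = [p*·0.0000 + (1−p*)·2.3631]/1.05 = 0.5626. B = V − Δ·S = 6.4704.
As a check, the time-0 holding Δ(0,0)·S0 + B(0,0) comes to 0.5626 — exactly V0.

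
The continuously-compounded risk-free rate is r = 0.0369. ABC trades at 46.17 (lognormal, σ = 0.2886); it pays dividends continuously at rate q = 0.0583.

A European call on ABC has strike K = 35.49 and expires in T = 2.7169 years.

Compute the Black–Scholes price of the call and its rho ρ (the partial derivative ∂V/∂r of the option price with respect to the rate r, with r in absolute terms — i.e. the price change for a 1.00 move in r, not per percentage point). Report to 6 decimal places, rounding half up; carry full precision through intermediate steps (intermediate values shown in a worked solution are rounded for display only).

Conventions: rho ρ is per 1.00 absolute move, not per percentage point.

σ√T = 0.2886·√2.7169 = 0.475700
d₁ = (ln(S/K) + (r−q+σ²/2)T) / (σ√T) = (ln(46.17/35.49) + (0.0369−0.0583+0.2886²/2)·2.7169) / 0.475700 = (0.263079 + 0.055004) / 0.475700 = 0.668663
d₂ = d₁ − σ√T = 0.668663 − 0.475700 = 0.192963
e^{−rT} = 0.904608
e^{−qT} = 0.853512
N(d₁) = 0.748145,  N(d₂) = 0.576506
Call price V = S·e^{−qT}·N(d₁) − K·e^{−rT}·N(d₂) = 29.481887 − 18.508455 = 10.973431
ρ = K·T·e^{−rT}·N(d₂) = 50.285623

price = 10.973431
ρ = 50.285623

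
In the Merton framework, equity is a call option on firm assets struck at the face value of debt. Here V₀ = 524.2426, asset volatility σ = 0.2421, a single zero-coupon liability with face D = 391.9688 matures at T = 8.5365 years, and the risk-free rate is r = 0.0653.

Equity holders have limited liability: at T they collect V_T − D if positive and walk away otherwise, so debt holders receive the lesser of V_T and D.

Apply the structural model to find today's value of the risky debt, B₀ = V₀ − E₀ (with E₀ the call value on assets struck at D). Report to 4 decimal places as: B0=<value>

B0=211.3954

Equity is a call on the firm's assets struck at D = 391.9688:
d₁ = [ln(V₀/D) + (r + σ²/2)T] / (σ√T)
   = [ln(524.2426/391.9688) + (0.0653 + 0.5·0.2421²)·8.5365] / (0.2421·√8.5365)
   = [0.290772 + 0.807606] / 0.707351 = 1.552806
d₂ = d₁ − σ√T = 1.552806 − 0.707351 = 0.845455
N(d₁) = 0.939765,  N(d₂) = 0.801072,  e^(−rT) = 0.572677
E₀ = V₀·N(d₁) − D·e^(−rT)·N(d₂)
   = 524.2426·0.939765 − 391.9688·0.572677·0.801072 = 312.847208
B₀ = V₀ − E₀ = 524.2426 − 312.847208 = 211.395392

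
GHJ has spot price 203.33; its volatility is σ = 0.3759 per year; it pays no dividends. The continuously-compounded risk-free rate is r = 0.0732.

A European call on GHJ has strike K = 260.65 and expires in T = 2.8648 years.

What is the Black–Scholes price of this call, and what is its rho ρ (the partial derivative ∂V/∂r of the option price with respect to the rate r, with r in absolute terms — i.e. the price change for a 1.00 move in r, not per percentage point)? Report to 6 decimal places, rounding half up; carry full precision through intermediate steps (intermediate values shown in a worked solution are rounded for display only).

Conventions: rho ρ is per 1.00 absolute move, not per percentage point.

σ√T = 0.3759·√2.8648 = 0.636238
d₁ = (ln(S/K) + (r+σ²/2)T) / (σ√T) = (ln(203.33/260.65) + (0.0732+0.3759²/2)·2.8648) / 0.636238 = (-0.248348 + 0.412103) / 0.636238 = 0.257379
d₂ = d₁ − σ√T = 0.257379 − 0.636238 = -0.378859
e^{−rT} = 0.810825
N(d₁) = 0.601557,  N(d₂) = 0.352396
Call price V = S·N(d₁) − K·e^{−rT}·N(d₂) = 122.314582 − 74.475981 = 47.838601
ρ = K·T·e^{−rT}·N(d₂) = 213.358790

price = 47.838601
ρ = 213.358790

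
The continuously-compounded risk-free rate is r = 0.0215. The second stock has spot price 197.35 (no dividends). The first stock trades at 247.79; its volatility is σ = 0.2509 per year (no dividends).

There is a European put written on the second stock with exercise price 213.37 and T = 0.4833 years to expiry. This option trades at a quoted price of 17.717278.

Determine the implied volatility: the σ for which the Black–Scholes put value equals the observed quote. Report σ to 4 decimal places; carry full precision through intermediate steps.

At σ = 0.1627 the Black–Scholes value reproduces the quote:
σ√T = 0.1627·√0.4833 = 0.113109
d₁ = (ln(S/K) + (r+σ²/2)T) / (σ√T) = (ln(197.35/213.37) + (0.0215+0.1627²/2)·0.4833) / 0.113109 = (-0.078049 + 0.016788) / 0.113109 = -0.541614
d₂ = d₁ − σ√T = -0.541614 − 0.113109 = -0.654722
e^{−rT} = 0.989663
N(−d₁) = 0.705958,  N(−d₂) = 0.743677
V = K·e^{−rT}·N(−d₂) − S·N(−d₁) = 157.038023 − 139.320744 = 17.717278 (matching the quote); vega is positive throughout, so no other σ reproduces this price

sigma = 0.1627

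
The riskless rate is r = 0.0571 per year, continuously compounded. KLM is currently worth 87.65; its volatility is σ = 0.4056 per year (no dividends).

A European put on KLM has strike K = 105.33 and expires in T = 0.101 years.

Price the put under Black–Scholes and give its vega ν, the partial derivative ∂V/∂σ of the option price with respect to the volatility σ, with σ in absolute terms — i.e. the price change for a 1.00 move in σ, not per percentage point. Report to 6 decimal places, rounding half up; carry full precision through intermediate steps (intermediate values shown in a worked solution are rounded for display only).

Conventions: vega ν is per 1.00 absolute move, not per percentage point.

σ√T = 0.4056·√0.101 = 0.128902
d₁ = (ln(S/K) + (r+σ²/2)T) / (σ√T) = (ln(87.65/105.33) + (0.0571+0.4056²/2)·0.101) / 0.128902 = (-0.183747 + 0.014075) / 0.128902 = -1.316288
d₂ = d₁ − σ√T = -1.316288 − 0.128902 = -1.445190
e^{−rT} = 0.994249
N(−d₁) = 0.905961,  N(−d₂) = 0.925798
Put price V = K·e^{−rT}·N(−d₂) − S·N(−d₁) = 96.953514 − 79.407507 = 17.546007
φ(d₁) = (1/√(2π))·e^{−d₁²/2} = 0.167756
ν = S·φ(d₁)·√T = 4.672942

price = 17.546007
ν = 4.672942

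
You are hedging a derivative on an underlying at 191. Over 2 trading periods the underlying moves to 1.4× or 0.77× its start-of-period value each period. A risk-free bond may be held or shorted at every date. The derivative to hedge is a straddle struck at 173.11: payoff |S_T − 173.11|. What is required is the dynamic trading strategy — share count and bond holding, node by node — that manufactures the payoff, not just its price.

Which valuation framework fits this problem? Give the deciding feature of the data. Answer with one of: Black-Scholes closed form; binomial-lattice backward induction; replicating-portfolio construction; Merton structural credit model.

framework: replicating-portfolio construction

Key observation: the mandate to exhibit the hedge at every date and state singles out the replicating-portfolio construction on the 2-period tree with factors 1.4 and 0.77 from 191.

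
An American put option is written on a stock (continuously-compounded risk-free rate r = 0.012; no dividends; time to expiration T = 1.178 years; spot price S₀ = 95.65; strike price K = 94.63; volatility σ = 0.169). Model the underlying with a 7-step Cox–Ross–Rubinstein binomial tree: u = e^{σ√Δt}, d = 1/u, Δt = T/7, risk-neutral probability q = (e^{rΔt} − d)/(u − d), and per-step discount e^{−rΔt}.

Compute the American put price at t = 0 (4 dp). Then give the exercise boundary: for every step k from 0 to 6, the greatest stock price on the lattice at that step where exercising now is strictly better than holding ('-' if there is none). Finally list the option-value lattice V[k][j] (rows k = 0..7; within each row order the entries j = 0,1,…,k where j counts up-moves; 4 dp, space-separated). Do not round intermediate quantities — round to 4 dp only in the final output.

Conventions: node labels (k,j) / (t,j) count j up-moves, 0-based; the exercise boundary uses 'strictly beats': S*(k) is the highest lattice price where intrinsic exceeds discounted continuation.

price = 6.1425
boundary = - - - - 72.4852 77.6888 83.2659
tree:
6.1425
8.9351 3.3439
12.5840 5.2821 1.3978
17.0635 8.1060 2.4483 0.3414
22.1448 11.9952 4.2067 0.6804 0.0000
26.9998 16.9412 7.0430 1.3561 0.0000 0.0000
31.5297 22.1448 11.3641 2.7027 0.0000 0.0000 0.0000
35.7561 26.9998 16.9412 5.3866 0.0000 0.0000 0.0000 0.0000

params: Δt=0.16829 u=1.07179 d=0.93302 q=0.49724 e^(-rΔt)=0.99798
t_7 payoffs: 35.7561 26.9998 16.9412 5.3866 0.0000 0.0000 0.0000 0.0000
t_6: node(6,0) S=63.1003 payoff=31.5297 vs cont=31.3388 → 31.5297 [stop]  node(6,1) S=72.4852 payoff=22.1448 vs cont=21.9539 → 22.1448 [stop]  node(6,2) S=83.2659 payoff=11.3641 vs cont=11.1732 → 11.3641 [stop]  node(6,3) S=95.6500 payoff=0.0000 vs cont=2.7027 → 2.7027 [wait]  node(6,4) S=109.8760 payoff=0.0000 vs cont=0.0000 → 0.0000 [wait]  node(6,5) S=126.2178 payoff=0.0000 vs cont=0.0000 → 0.0000 [wait]  node(6,6) S=144.9901 payoff=0.0000 vs cont=0.0000 → 0.0000 [wait]  ⇒ S*(6)=83.2659
t_5: node(5,0) S=67.6302 payoff=26.9998 vs cont=26.8089 → 26.9998 [stop]  node(5,1) S=77.6888 payoff=16.9412 vs cont=16.7503 → 16.9412 [stop]  node(5,2) S=89.2434 payoff=5.3866 vs cont=7.0430 → 7.0430 [wait]  node(5,3) S=102.5165 payoff=0.0000 vs cont=1.3561 → 1.3561 [wait]  node(5,4) S=117.7637 payoff=0.0000 vs cont=0.0000 → 0.0000 [wait]  node(5,5) S=135.2787 payoff=0.0000 vs cont=0.0000 → 0.0000 [wait]  ⇒ S*(5)=77.6888
t_4: node(4,0) S=72.4852 payoff=22.1448 vs cont=21.9539 → 22.1448 [stop]  node(4,1) S=83.2659 payoff=11.3641 vs cont=11.9952 → 11.9952 [wait]  node(4,2) S=95.6500 payoff=0.0000 vs cont=4.2067 → 4.2067 [wait]  node(4,3) S=109.8760 payoff=0.0000 vs cont=0.6804 → 0.6804 [wait]  node(4,4) S=126.2178 payoff=0.0000 vs cont=0.0000 → 0.0000 [wait]  ⇒ S*(4)=72.4852
t_3: node(3,0) S=77.6888 payoff=16.9412 vs cont=17.0635 → 17.0635 [wait]  node(3,1) S=89.2434 payoff=5.3866 vs cont=8.1060 → 8.1060 [wait]  node(3,2) S=102.5165 payoff=0.0000 vs cont=2.4483 → 2.4483 [wait]  node(3,3) S=117.7637 payoff=0.0000 vs cont=0.3414 → 0.3414 [wait]  ⇒ S*(3)=-
t_2: node(2,0) S=83.2659 payoff=11.3641 vs cont=12.5840 → 12.5840 [wait]  node(2,1) S=95.6500 payoff=0.0000 vs cont=5.2821 → 5.2821 [wait]  node(2,2) S=109.8760 payoff=0.0000 vs cont=1.3978 → 1.3978 [wait]  ⇒ S*(2)=-
t_1: node(1,0) S=89.2434 payoff=5.3866 vs cont=8.9351 → 8.9351 [wait]  node(1,1) S=102.5165 payoff=0.0000 vs cont=3.3439 → 3.3439 [wait]  ⇒ S*(1)=-
t_0: node(0,0) S=95.6500 payoff=0.0000 vs cont=6.1425 → 6.1425 [wait]  ⇒ S*(0)=-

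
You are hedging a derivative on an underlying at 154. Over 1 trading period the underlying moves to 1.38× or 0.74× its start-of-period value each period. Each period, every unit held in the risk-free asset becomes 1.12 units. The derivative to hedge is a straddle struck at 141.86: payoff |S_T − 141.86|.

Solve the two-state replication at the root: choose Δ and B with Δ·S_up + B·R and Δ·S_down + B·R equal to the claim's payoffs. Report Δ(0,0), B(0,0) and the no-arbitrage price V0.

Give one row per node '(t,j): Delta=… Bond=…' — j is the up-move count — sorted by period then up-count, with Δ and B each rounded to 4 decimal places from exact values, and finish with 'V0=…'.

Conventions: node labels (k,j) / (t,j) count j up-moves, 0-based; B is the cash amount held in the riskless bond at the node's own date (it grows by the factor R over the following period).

Risk-neutral probability p* = (R−d)/(u−d) = (1.12−0.74)/(1.38−0.74) = 0.5938.
Expiry values: V(1,0)=27.9000, V(1,1)=70.6600
(0,0): S=154.0000. Δ = (V_up−V_dn)/(S_up−S_dn) = (70.6600−27.9000)/(212.5200−113.9600) = 0.4338. V = [p*·70.6600 + (1−p*)·27.9000]/1.12 = 47.5792. B = V − Δ·S = -19.2333.
Check: Δ(0,0)·S0 + B(0,0) = 47.5792 = V0.

(0,0): Delta=0.4338 Bond=-19.2333
V0=47.5792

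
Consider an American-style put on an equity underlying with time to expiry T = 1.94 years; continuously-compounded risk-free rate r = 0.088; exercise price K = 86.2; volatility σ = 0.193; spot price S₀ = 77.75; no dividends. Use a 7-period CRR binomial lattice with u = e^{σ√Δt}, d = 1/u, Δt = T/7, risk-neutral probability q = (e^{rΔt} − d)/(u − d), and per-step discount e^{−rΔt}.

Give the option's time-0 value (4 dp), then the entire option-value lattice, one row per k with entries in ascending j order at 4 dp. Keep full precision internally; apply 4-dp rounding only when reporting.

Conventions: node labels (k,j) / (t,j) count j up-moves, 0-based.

price = 8.9395
tree:
8.9395
15.9616 4.5480
22.7475 8.6852 1.9309
28.8778 15.9616 4.1108 0.5327
34.4159 22.7475 8.4500 1.3386 0.0083
39.4188 28.8778 15.9616 3.3633 0.0210 0.0000
43.9385 34.4159 22.7475 8.4500 0.0533 0.0000 0.0000
48.0215 39.4188 28.8778 15.9616 0.1351 0.0000 0.0000 0.0000

params: Δt=0.27714 u=1.10694 d=0.90339 q=0.59591 e^(-rΔt)=0.97591
t_7 payoffs: 48.0215 39.4188 28.8778 15.9616 0.1351 0.0000 0.0000 0.0000
k=6: node(6,0) S=42.2615 payoff=43.9385 vs cont=41.8616 → 43.9385 [stop]  node(6,1) S=51.7841 payoff=34.4159 vs cont=32.3390 → 34.4159 [stop]  node(6,2) S=63.4525 payoff=22.7475 vs cont=20.6707 → 22.7475 [stop]  node(6,3) S=77.7500 payoff=8.4500 vs cont=6.3731 → 8.4500 [stop]  node(6,4) S=95.2691 payoff=0.0000 vs cont=0.0533 → 0.0533 [wait]  node(6,5) S=116.7358 payoff=0.0000 vs cont=0.0000 → 0.0000 [wait]  node(6,6) S=143.0394 payoff=0.0000 vs cont=0.0000 → 0.0000 [wait]
k=5: node(5,0) S=46.7812 payoff=39.4188 vs cont=37.3420 → 39.4188 [stop]  node(5,1) S=57.3222 payoff=28.8778 vs cont=26.8009 → 28.8778 [stop]  node(5,2) S=70.2384 payoff=15.9616 vs cont=13.8848 → 15.9616 [stop]  node(5,3) S=86.0649 payoff=0.1351 vs cont=3.3633 → 3.3633 [wait]  node(5,4) S=105.4576 payoff=0.0000 vs cont=0.0210 → 0.0210 [wait]  node(5,5) S=129.2200 payoff=0.0000 vs cont=0.0000 → 0.0000 [wait]
k=4: node(4,0) S=51.7841 payoff=34.4159 vs cont=32.3390 → 34.4159 [stop]  node(4,1) S=63.4525 payoff=22.7475 vs cont=20.6707 → 22.7475 [stop]  node(4,2) S=77.7500 payoff=8.4500 vs cont=8.2505 → 8.4500 [stop]  node(4,3) S=95.2691 payoff=0.0000 vs cont=1.3386 → 1.3386 [wait]  node(4,4) S=116.7358 payoff=0.0000 vs cont=0.0083 → 0.0083 [wait]
k=3: node(3,0) S=57.3222 payoff=28.8778 vs cont=26.8009 → 28.8778 [stop]  node(3,1) S=70.2384 payoff=15.9616 vs cont=13.8848 → 15.9616 [stop]  node(3,2) S=86.0649 payoff=0.1351 vs cont=4.1108 → 4.1108 [wait]  node(3,3) S=105.4576 payoff=0.0000 vs cont=0.5327 → 0.5327 [wait]
k=2: node(2,0) S=63.4525 payoff=22.7475 vs cont=20.6707 → 22.7475 [stop]  node(2,1) S=77.7500 payoff=8.4500 vs cont=8.6852 → 8.6852 [wait]  node(2,2) S=95.2691 payoff=0.0000 vs cont=1.9309 → 1.9309 [wait]
k=1: node(1,0) S=70.2384 payoff=15.9616 vs cont=14.0215 → 15.9616 [stop]  node(1,1) S=86.0649 payoff=0.1351 vs cont=4.5480 → 4.5480 [wait]
k=0: node(0,0) S=77.7500 payoff=8.4500 vs cont=8.9395 → 8.9395 [wait]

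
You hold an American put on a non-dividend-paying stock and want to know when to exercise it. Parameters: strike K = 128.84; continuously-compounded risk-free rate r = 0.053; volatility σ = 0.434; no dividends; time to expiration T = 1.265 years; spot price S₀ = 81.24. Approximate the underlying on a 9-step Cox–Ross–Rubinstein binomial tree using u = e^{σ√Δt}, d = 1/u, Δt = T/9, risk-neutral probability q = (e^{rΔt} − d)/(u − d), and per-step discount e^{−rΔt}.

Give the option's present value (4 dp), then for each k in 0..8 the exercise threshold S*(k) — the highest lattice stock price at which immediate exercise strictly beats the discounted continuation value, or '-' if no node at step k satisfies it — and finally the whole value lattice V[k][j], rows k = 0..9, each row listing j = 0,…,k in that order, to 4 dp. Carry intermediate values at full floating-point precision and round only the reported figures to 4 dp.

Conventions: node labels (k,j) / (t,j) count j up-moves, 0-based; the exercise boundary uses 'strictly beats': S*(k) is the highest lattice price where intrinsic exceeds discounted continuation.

price = 48.5323
boundary = - 69.0408 58.6735 69.0408 81.2400 69.0408 81.2400 95.5947 81.2400
tree:
48.5323
59.7992 37.1903
70.1665 47.9555 26.2110
78.9770 59.7992 35.9854 16.1250
86.4646 70.1665 47.6000 24.0757 7.8403
92.8278 78.9770 59.7992 34.6501 13.0979 2.3181
98.2354 86.4646 70.1665 47.6000 21.2862 4.5112 0.0000
102.8311 92.8278 78.9770 59.7992 33.2453 8.7788 0.0000 0.0000
106.7366 98.2354 86.4646 70.1665 47.6000 17.0837 0.0000 0.0000 0.0000
110.0557 102.8311 92.8278 78.9770 59.7992 33.2453 0.0000 0.0000 0.0000 0.0000

Δt=0.14056  u=1.17670  d=0.84984  q=0.48229  discount=0.99258
step 9 (expiry): payoffs max(K−S,0) = 110.0557 102.8311 92.8278 78.9770 59.7992 33.2453 0.0000 0.0000 0.0000 0.0000
step 8: (k=8,j=0): S=22.1034, K−S=106.7366, hold=105.7804 ⇒ V=106.7366 exercise | (k=8,j=1): S=30.6046, K−S=98.2354, hold=97.2792 ⇒ V=98.2354 exercise | (k=8,j=2): S=42.3754, K−S=86.4646, hold=85.5084 ⇒ V=86.4646 exercise | (k=8,j=3): S=58.6735, K−S=70.1665, hold=69.2103 ⇒ V=70.1665 exercise | (k=8,j=4): S=81.2400, K−S=47.6000, hold=46.6438 ⇒ V=47.6000 exercise | (k=8,j=5): S=112.4858, K−S=16.3542, hold=17.0837 ⇒ V=17.0837 continue | (k=8,j=6): S=155.7492, K−S=0.0000, hold=0.0000 ⇒ V=0.0000 continue | (k=8,j=7): S=215.6521, K−S=0.0000, hold=0.0000 ⇒ V=0.0000 continue | (k=8,j=8): S=298.5944, K−S=0.0000, hold=0.0000 ⇒ V=0.0000 continue  boundary S*=81.2400
step 7: (k=7,j=0): S=26.0089, K−S=102.8311, hold=101.8749 ⇒ V=102.8311 exercise | (k=7,j=1): S=36.0122, K−S=92.8278, hold=91.8715 ⇒ V=92.8278 exercise | (k=7,j=2): S=49.8630, K−S=78.9770, hold=78.0208 ⇒ V=78.9770 exercise | (k=7,j=3): S=69.0408, K−S=59.7992, hold=58.8430 ⇒ V=59.7992 exercise | (k=7,j=4): S=95.5947, K−S=33.2453, hold=32.6383 ⇒ V=33.2453 exercise | (k=7,j=5): S=132.3615, K−S=0.0000, hold=8.7788 ⇒ V=8.7788 continue | (k=7,j=6): S=183.2693, K−S=0.0000, hold=0.0000 ⇒ V=0.0000 continue | (k=7,j=7): S=253.7568, K−S=0.0000, hold=0.0000 ⇒ V=0.0000 continue  boundary S*=95.5947
step 6: (k=6,j=0): S=30.6046, K−S=98.2354, hold=97.2792 ⇒ V=98.2354 exercise | (k=6,j=1): S=42.3754, K−S=86.4646, hold=85.5084 ⇒ V=86.4646 exercise | (k=6,j=2): S=58.6735, K−S=70.1665, hold=69.2103 ⇒ V=70.1665 exercise | (k=6,j=3): S=81.2400, K−S=47.6000, hold=46.6438 ⇒ V=47.6000 exercise | (k=6,j=4): S=112.4858, K−S=16.3542, hold=21.2862 ⇒ V=21.2862 continue | (k=6,j=5): S=155.7492, K−S=0.0000, hold=4.5112 ⇒ V=4.5112 continue | (k=6,j=6): S=215.6521, K−S=0.0000, hold=0.0000 ⇒ V=0.0000 continue  boundary S*=81.2400
step 5: (k=5,j=0): S=36.0122, K−S=92.8278, hold=91.8715 ⇒ V=92.8278 exercise | (k=5,j=1): S=49.8630, K−S=78.9770, hold=78.0208 ⇒ V=78.9770 exercise | (k=5,j=2): S=69.0408, K−S=59.7992, hold=58.8430 ⇒ V=59.7992 exercise | (k=5,j=3): S=95.5947, K−S=33.2453, hold=34.6501 ⇒ V=34.6501 continue | (k=5,j=4): S=132.3615, K−S=0.0000, hold=13.0979 ⇒ V=13.0979 continue | (k=5,j=5): S=183.2693, K−S=0.0000, hold=2.3181 ⇒ V=2.3181 continue  boundary S*=69.0408
step 4: (k=4,j=0): S=42.3754, K−S=86.4646, hold=85.5084 ⇒ V=86.4646 exercise | (k=4,j=1): S=58.6735, K−S=70.1665, hold=69.2103 ⇒ V=70.1665 exercise | (k=4,j=2): S=81.2400, K−S=47.6000, hold=47.3163 ⇒ V=47.6000 exercise | (k=4,j=3): S=112.4858, K−S=16.3542, hold=24.0757 ⇒ V=24.0757 continue | (k=4,j=4): S=155.7492, K−S=0.0000, hold=7.8403 ⇒ V=7.8403 continue  boundary S*=81.2400
step 3: (k=3,j=0): S=49.8630, K−S=78.9770, hold=78.0208 ⇒ V=78.9770 exercise | (k=3,j=1): S=69.0408, K−S=59.7992, hold=58.8430 ⇒ V=59.7992 exercise | (k=3,j=2): S=95.5947, K−S=33.2453, hold=35.9854 ⇒ V=35.9854 continue | (k=3,j=3): S=132.3615, K−S=0.0000, hold=16.1250 ⇒ V=16.1250 continue  boundary S*=69.0408
step 2: (k=2,j=0): S=58.6735, K−S=70.1665, hold=69.2103 ⇒ V=70.1665 exercise | (k=2,j=1): S=81.2400, K−S=47.6000, hold=47.9555 ⇒ V=47.9555 continue | (k=2,j=2): S=112.4858, K−S=16.3542, hold=26.2110 ⇒ V=26.2110 continue  boundary S*=58.6735
step 1: (k=1,j=0): S=69.0408, K−S=59.7992, hold=59.0131 ⇒ V=59.7992 exercise | (k=1,j=1): S=95.5947, K−S=33.2453, hold=37.1903 ⇒ V=37.1903 continue  boundary S*=69.0408
step 0: (k=0,j=0): S=81.2400, K−S=47.6000, hold=48.5323 ⇒ V=48.5323 continue  boundary S*=-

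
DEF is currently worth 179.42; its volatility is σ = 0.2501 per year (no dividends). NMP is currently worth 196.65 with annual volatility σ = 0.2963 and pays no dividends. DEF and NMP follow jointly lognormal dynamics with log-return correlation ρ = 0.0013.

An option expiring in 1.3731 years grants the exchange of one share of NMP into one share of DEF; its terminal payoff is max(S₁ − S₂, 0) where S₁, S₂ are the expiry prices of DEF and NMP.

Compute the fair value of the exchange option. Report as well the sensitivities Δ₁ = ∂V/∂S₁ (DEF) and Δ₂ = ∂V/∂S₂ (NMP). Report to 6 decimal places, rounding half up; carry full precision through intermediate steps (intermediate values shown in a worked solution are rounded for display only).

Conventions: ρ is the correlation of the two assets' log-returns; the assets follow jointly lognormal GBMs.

σ_eff = √(σ₁² + σ₂² − 2ρσ₁σ₂) = √(0.2501² + 0.2963² − 2·0.0013·0.2501·0.2963) = 0.387493
d₁ = (ln(S₁/S₂) + (q₂ − q₁ + σ_eff²/2)T) / (σ_eff√T) = (ln(179.42/196.65) + (0.0 − 0.0 + 0.075076)·1.3731) / 0.454062 = 0.025085
d₂ = d₁ − σ_eff√T = 0.025085 − 0.454062 = -0.428977
N(d₁) = 0.510006,  N(d₂) = 0.333970
V = S₁·e^{−q₁T}·N(d₁) − S₂·e^{−q₂T}·N(d₂) = 91.505346 − 65.675186 = 25.830161
Key observation: the rate r is irrelevant here: denominating values in NMP turns the exchange into a ratio option on S₁/S₂, and discounting at r drops out.
Δ₁ = e^{−q₁T}·N(d₁) = 0.510006;  Δ₂ = −e^{−q₂T}·N(d₂) = -0.333970

exchange price = 25.830161
Δ1 = 0.510006
Δ2 = -0.333970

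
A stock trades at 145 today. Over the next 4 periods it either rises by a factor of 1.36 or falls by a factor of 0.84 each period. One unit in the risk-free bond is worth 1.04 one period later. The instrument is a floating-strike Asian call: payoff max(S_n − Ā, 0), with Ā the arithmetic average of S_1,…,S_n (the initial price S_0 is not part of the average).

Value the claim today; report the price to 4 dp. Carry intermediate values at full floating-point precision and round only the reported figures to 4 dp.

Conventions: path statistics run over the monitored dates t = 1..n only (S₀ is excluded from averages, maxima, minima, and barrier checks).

No-arbitrage gives p* = (R−d)/(u−d) = 0.3846: enumerate every path, weight its payoff by its p*-probability, and discount by R^4.
Enumerate all 2^4 = 16 price paths (U = up ×1.36, D = down ×0.84); each path with k up-moves has probability p*^k·(1−p*)^(4−k).
DDDD: Ā=95.5614, payoff=0.0000, prob=0.143412
UDDD: Ā=154.7184, payoff=0.0000, prob=0.089633
DUDD: Ā=135.8684, payoff=0.0000, prob=0.089633
UUDD: Ā=219.9774, payoff=0.0000, prob=0.056020
DDUD: Ā=120.0344, payoff=0.0000, prob=0.089633
UDUD: Ā=194.3414, payoff=0.0000, prob=0.056020
DUUD: Ā=175.4914, payoff=13.7449, prob=0.056020
UUUD: Ā=284.1289, payoff=22.2536, prob=0.035013
DDDU: Ā=106.7338, payoff=10.1474, prob=0.089633
UDDU: Ā=172.8071, payoff=16.4291, prob=0.056020
DUDU: Ā=153.9571, payoff=35.2791, prob=0.056020
UUDU: Ā=249.2640, payoff=57.1186, prob=0.035013
DDUU: Ā=138.1231, payoff=51.1131, prob=0.056020
UDUU: Ā=223.6280, payoff=82.7546, prob=0.035013
DUUU: Ā=204.7780, payoff=101.6046, prob=0.035013
UUUU: Ā=331.5453, payoff=164.5027, prob=0.021883
Price = Σ prob·payoff / R^4 = 20.273412 / 1.169859 = 17.3298

price = 17.3298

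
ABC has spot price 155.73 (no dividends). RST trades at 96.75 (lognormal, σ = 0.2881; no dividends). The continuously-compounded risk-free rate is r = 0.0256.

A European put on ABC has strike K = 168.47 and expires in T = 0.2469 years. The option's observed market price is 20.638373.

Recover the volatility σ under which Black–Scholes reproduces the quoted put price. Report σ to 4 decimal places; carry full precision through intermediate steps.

sigma = 0.4392

At σ = 0.4392 the Black–Scholes value reproduces the quote:
σ√T = 0.4392·√0.2469 = 0.218234
d₁ = (ln(S/K) + (r+σ²/2)T) / (σ√T) = (ln(155.73/168.47) + (0.0256+0.4392²/2)·0.2469) / 0.218234 = (-0.078634 + 0.030134) / 0.218234 = -0.222239
d₂ = d₁ − σ√T = -0.222239 − 0.218234 = -0.440474
e^{−rT} = 0.993699
N(−d₁) = 0.587936,  N(−d₂) = 0.670203
V = K·e^{−rT}·N(−d₂) − S·N(−d₁) = 112.197678 − 91.559304 = 20.638373 (the observed quote) — the price is monotone increasing in volatility, hence this σ is the only solution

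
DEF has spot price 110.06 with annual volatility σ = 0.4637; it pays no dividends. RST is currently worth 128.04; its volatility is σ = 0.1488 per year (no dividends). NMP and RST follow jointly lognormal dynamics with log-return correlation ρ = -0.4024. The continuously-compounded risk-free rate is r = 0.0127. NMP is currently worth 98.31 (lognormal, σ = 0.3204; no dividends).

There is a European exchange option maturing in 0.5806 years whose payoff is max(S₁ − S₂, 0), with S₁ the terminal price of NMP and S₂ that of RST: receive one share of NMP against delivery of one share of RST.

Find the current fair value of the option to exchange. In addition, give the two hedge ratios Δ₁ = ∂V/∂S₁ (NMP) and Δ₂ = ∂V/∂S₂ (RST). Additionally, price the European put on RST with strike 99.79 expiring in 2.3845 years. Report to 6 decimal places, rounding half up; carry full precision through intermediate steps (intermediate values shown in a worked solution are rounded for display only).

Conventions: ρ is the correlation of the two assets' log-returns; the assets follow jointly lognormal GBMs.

exchange price = 3.713734
Δ1 = 0.240549
Δ2 = -0.155691
price(RST put K=99.79) = 1.380693

σ_eff = √(σ₁² + σ₂² − 2ρσ₁σ₂) = √(0.3204² + 0.1488² − 2·-0.4024·0.3204·0.1488) = 0.403939
d₁ = (ln(S₁/S₂) + (q₂ − q₁ + σ_eff²/2)T) / (σ_eff√T) = (ln(98.31/128.04) + (0.0 − 0.0 + 0.081583)·0.5806) / 0.307790 = -0.704538
d₂ = d₁ − σ_eff√T = -0.704538 − 0.307790 = -1.012328
N(d₁) = 0.240549,  N(d₂) = 0.155691
V = S₁·e^{−q₁T}·N(d₁) − S₂·e^{−q₂T}·N(d₂) = 23.648374 − 19.934640 = 3.713734
Δ₁ = e^{−q₁T}·N(d₁) = 0.240549;  Δ₂ = −e^{−q₂T}·N(d₂) = -0.155691
[vanilla: RST put K=99.79]
σ√T = 0.1488·√2.3845 = 0.229774
d₁ = (ln(S/K) + (r+σ²/2)T) / (σ√T) = (ln(128.04/99.79) + (0.0127+0.1488²/2)·2.3845) / 0.229774 = (0.249275 + 0.056681) / 0.229774 = 1.331550
d₂ = d₁ − σ√T = 1.331550 − 0.229774 = 1.101775
e^{−rT} = 0.970171
N(−d₁) = 0.091504,  N(−d₂) = 0.135280
price = K·e^{−rT}·N(−d₂) − S·N(−d₁) = 13.096876 − 11.716183 = 1.380693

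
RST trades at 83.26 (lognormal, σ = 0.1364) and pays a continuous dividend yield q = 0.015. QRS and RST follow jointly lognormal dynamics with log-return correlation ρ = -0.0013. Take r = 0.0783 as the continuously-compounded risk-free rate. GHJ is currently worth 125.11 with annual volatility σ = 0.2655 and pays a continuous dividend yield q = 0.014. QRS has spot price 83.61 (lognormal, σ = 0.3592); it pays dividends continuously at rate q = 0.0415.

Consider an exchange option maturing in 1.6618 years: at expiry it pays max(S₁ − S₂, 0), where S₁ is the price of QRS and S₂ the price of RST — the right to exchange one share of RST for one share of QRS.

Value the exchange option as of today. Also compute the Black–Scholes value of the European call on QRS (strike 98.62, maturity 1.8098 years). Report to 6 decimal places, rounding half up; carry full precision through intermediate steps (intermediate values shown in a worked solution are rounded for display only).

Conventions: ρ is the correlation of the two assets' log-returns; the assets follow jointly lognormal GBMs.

exchange price = 14.044228
price(QRS call K=98.62) = 11.875575

σ_eff = √(σ₁² + σ₂² − 2ρσ₁σ₂) = √(0.3592² + 0.1364² − 2·-0.0013·0.3592·0.1364) = 0.384392
d₁ = (ln(S₁/S₂) + (q₂ − q₁ + σ_eff²/2)T) / (σ_eff√T) = (ln(83.61/83.26) + (0.015 − 0.0415 + 0.073878)·1.6618) / 0.495523 = 0.167356
d₂ = d₁ − σ_eff√T = 0.167356 − 0.495523 = -0.328167
N(d₁) = 0.566455,  N(d₂) = 0.371393
V = S₁·e^{−q₁T}·N(d₁) − S₂·e^{−q₂T}·N(d₂) = 44.205118 − 30.160890 = 14.044228
[vanilla: QRS call K=98.62]
σ√T = 0.3592·√1.8098 = 0.483227
d₁ = (ln(S/K) + (r−q+σ²/2)T) / (σ√T) = (ln(83.61/98.62) + (0.0783−0.0415+0.3592²/2)·1.8098) / 0.483227 = (-0.165111 + 0.183355) / 0.483227 = 0.037755
d₂ = d₁ − σ√T = 0.037755 − 0.483227 = -0.445473
e^{−rT} = 0.867875
e^{−qT} = 0.927645
N(d₁) = 0.515058,  N(d₂) = 0.327989
price = S·e^{−qT}·N(d₁) − K·e^{−rT}·N(d₂) = 39.948109 − 28.072535 = 11.875575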